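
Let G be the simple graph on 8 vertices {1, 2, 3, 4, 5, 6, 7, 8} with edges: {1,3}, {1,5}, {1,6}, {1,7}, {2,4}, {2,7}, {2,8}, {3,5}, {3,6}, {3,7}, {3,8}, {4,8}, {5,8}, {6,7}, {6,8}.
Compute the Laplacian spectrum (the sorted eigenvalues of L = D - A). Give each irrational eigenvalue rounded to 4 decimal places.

Reading degrees in the order [1, 2, 3, 4, 5, 6, 7, 8] gives [4, 3, 5, 2, 3, 4, 4, 5]; set D = diag(4, 3, 5, 2, 3, 4, 4, 5) and form L = D - A. Since every row of L sums to 0, the all-ones vector is in the kernel and 0 is an eigenvalue. The single zero eigenvalue shows the graph is connected. The eigenvalues sum to 30, which equals trace(L) = 2|E|. There is one zero in the spectrum, matching the 1 component.

[0, 1.3060, 2.7619, 3.5608, 4.3883, 5.3467, 5.9277, 6.7085]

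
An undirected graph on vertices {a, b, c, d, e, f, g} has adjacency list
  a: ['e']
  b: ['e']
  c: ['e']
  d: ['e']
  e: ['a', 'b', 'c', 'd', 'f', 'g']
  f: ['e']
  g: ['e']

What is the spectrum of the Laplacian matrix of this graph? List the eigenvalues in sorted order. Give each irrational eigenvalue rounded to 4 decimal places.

Reading degrees in the order [a, b, c, d, e, f, g] gives [1, 1, 1, 1, 6, 1, 1]; set D = diag(1, 1, 1, 1, 6, 1, 1) and form L = D - A. Since every row of L sums to 0, the all-ones vector is in the kernel and 0 is an eigenvalue. By the matrix-tree theorem the graph has (1/7) * product of the nonzero eigenvalues = 1 spanning tree.

[0, 1, 1, 1, 1, 1, 7]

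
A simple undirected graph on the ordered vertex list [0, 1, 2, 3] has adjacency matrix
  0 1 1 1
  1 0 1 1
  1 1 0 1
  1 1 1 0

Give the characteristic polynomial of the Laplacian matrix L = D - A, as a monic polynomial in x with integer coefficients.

x^4 - 12x^3 + 48x^2 - 64x

With the vertex order [0, 1, 2, 3], the degrees are [3, 3, 3, 3], giving D = diag(3, 3, 3, 3) and L = D - A. Computing det(xI - L) by cofactor expansion (or equivalently via sum-over-permutations) gives x^4 - 12x^3 + 48x^2 - 64x. The coefficient of x^3 equals -trace(L) = -12, matching the sum of degrees.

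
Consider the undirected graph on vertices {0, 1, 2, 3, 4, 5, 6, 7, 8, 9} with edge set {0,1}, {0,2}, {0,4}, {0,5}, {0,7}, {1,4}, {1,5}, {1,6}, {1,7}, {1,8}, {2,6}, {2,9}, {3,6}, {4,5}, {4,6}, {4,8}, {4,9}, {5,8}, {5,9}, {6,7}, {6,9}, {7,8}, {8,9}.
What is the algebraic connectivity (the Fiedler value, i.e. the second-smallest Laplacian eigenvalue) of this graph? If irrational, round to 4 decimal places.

With the vertex order [0, 1, 2, 3, 4, 5, 6, 7, 8, 9], the degrees are [5, 6, 3, 1, 6, 5, 6, 4, 5, 5], giving D = diag(5, 6, 3, 1, 6, 5, 6, 4, 5, 5) and L = D - A. Computing the eigenvalues of L and sorting gives [0, 0.9191, 2.6670, 3.6519, 4.5856, 5.6645, 6.2124, 6.6023, 7.5277, 8.1696]. The Fiedler value lambda_2 = 0.9191 is strictly positive, so the graph is connected.

0.9191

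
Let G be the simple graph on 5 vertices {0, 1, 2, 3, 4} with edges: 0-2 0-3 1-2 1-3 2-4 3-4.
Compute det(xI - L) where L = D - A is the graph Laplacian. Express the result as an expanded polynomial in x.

x^5 - 12x^4 + 51x^3 - 92x^2 + 60x

Each diagonal entry of L is the vertex degree and each off-diagonal entry is -1 where an edge is present, 0 otherwise; in the order [0, 1, 2, 3, 4] the diagonal is [2, 2, 3, 3, 2]. Computing det(xI - L) by cofactor expansion (or equivalently via sum-over-permutations) gives x^5 - 12x^4 + 51x^3 - 92x^2 + 60x. Since p(0) = det(-L) = 0, x divides p(x). There is one zero in the spectrum, matching the 1 component.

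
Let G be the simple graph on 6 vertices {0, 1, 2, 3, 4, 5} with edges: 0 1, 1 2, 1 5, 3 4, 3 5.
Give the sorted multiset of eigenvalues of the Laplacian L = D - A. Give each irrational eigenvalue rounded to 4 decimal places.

[0, 0.3249, 1, 1.4608, 3, 4.2143]

With the vertex order [0, 1, 2, 3, 4, 5], the degrees are [1, 3, 1, 2, 1, 2], giving D = diag(1, 3, 1, 2, 1, 2) and L = D - A. The multiplicity of 0 as a Laplacian eigenvalue equals the number of connected components. The single zero eigenvalue shows the graph is connected. By the matrix-tree theorem the graph has (1/6) * product of the nonzero eigenvalues = 1 spanning tree.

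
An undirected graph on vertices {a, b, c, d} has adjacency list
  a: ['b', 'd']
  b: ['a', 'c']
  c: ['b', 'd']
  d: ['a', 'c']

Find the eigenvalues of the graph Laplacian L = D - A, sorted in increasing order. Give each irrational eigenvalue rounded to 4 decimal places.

With the vertex order [a, b, c, d], the degrees are [2, 2, 2, 2], giving D = diag(2, 2, 2, 2) and L = D - A. L is symmetric positive semidefinite, so every eigenvalue is real and nonnegative. The single zero eigenvalue shows the graph is connected. The largest eigenvalue, 4, is at most the vertex count 4.

[0, 2, 2, 4]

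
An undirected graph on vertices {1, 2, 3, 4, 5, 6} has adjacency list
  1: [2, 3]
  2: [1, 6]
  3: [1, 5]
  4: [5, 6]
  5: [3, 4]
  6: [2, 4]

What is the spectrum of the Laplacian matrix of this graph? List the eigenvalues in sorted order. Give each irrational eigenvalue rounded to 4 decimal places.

With the vertex order [1, 2, 3, 4, 5, 6], the degrees are [2, 2, 2, 2, 2, 2], giving D = diag(2, 2, 2, 2, 2, 2) and L = D - A. Diagonalising L (or applying a numerical eigensolver to the 6x6 matrix) gives the spectrum above. The single zero eigenvalue shows the graph is connected. The largest eigenvalue, 4, is at most the vertex count 6.

[0, 1, 1, 3, 3, 4]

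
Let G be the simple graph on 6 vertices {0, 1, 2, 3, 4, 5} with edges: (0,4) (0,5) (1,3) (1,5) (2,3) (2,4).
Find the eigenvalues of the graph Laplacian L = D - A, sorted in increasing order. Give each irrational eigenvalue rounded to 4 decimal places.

[0, 1, 1, 3, 3, 4]

Each diagonal entry of L is the vertex degree and each off-diagonal entry is -1 where an edge is present, 0 otherwise; in the order [0, 1, 2, 3, 4, 5] the diagonal is [2, 2, 2, 2, 2, 2]. Diagonalising L (or applying a numerical eigensolver to the 6x6 matrix) gives the spectrum above. The eigenvalues sum to 12, which equals trace(L) = 2|E|.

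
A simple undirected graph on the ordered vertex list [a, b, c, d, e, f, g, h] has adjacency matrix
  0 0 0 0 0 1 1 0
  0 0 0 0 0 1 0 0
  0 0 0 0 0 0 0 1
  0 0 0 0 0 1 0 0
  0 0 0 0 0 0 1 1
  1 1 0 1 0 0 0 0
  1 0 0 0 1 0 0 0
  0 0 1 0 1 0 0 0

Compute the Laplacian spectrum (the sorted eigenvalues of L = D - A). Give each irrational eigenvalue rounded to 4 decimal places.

[0, 0.1667, 0.7276, 1, 1.6353, 2.6729, 3.5643, 4.2332]

Each diagonal entry of L is the vertex degree and each off-diagonal entry is -1 where an edge is present, 0 otherwise; in the order [a, b, c, d, e, f, g, h] the diagonal is [2, 1, 1, 1, 2, 3, 2, 2]. Diagonalising L (or applying a numerical eigensolver to the 8x8 matrix) gives the spectrum above. The single zero eigenvalue shows the graph is connected. The largest eigenvalue, 4.2332, is at most the vertex count 8. There is one zero in the spectrum, matching the 1 component.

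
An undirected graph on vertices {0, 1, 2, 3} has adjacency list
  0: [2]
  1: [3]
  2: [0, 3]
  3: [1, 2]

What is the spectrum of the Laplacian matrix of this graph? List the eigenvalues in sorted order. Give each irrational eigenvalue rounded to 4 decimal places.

With the vertex order [0, 1, 2, 3], the degrees are [1, 1, 2, 2], giving D = diag(1, 1, 2, 2) and L = D - A. L is symmetric positive semidefinite, so every eigenvalue is real and nonnegative. The single zero eigenvalue shows the graph is connected. By the matrix-tree theorem the graph has (1/4) * product of the nonzero eigenvalues = 1 spanning tree.

[0, 0.5858, 2, 3.4142]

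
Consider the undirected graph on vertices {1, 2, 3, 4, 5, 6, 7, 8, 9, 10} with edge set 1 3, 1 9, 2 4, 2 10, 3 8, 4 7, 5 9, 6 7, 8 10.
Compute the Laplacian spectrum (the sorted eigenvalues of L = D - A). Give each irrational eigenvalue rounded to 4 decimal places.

[0, 0.0979, 0.3820, 0.8244, 1.3820, 2, 2.6180, 3.1756, 3.6180, 3.9021]

Reading degrees in the order [1, 2, 3, 4, 5, 6, 7, 8, 9, 10] gives [2, 2, 2, 2, 1, 1, 2, 2, 2, 2]; set D = diag(2, 2, 2, 2, 1, 1, 2, 2, 2, 2) and form L = D - A. The multiplicity of 0 as a Laplacian eigenvalue equals the number of connected components. The single zero eigenvalue shows the graph is connected. The eigenvalues sum to 18, which equals trace(L) = 2|E|.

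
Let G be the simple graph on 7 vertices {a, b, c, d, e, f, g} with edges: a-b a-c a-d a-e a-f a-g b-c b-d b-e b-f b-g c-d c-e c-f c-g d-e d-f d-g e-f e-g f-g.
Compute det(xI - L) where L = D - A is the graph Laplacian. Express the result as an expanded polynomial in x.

x^7 - 42x^6 + 735x^5 - 6860x^4 + 36015x^3 - 100842x^2 + 117649x

Reading degrees in the order [a, b, c, d, e, f, g] gives [6, 6, 6, 6, 6, 6, 6]; set D = diag(6, 6, 6, 6, 6, 6, 6) and form L = D - A. Computing det(xI - L) by cofactor expansion (or equivalently via sum-over-permutations) gives x^7 - 42x^6 + 735x^5 - 6860x^4 + 36015x^3 - 100842x^2 + 117649x. The constant term is 0 because L is singular (the all-ones vector lies in its kernel). The eigenvalues sum to 42, which equals trace(L) = 2|E|.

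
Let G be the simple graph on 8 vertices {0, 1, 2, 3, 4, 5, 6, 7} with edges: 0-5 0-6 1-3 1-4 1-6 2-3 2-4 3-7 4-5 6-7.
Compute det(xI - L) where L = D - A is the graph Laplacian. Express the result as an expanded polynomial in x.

x^8 - 20x^7 + 164x^6 - 712x^5 + 1759x^4 - 2458x^3 + 1787x^2 - 520x

With the vertex order [0, 1, 2, 3, 4, 5, 6, 7], the degrees are [2, 3, 2, 3, 3, 2, 3, 2], giving D = diag(2, 3, 2, 3, 3, 2, 3, 2) and L = D - A. Computing det(xI - L) by cofactor expansion (or equivalently via sum-over-permutations) gives x^8 - 20x^7 + 164x^6 - 712x^5 + 1759x^4 - 2458x^3 + 1787x^2 - 520x. Since p(0) = det(-L) = 0, x divides p(x). The eigenvalues sum to 20, which equals trace(L) = 2|E|.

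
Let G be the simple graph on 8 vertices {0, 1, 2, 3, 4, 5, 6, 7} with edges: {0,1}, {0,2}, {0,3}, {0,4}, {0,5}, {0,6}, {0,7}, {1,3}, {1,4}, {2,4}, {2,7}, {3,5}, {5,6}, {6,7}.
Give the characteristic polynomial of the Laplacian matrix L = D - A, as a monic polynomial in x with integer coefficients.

With the vertex order [0, 1, 2, 3, 4, 5, 6, 7], the degrees are [7, 3, 3, 3, 3, 3, 3, 3], giving D = diag(7, 3, 3, 3, 3, 3, 3, 3) and L = D - A. L has integer entries, so p(x) = det(xI - L) has integer coefficients. Expanding the determinant yields x^8 - 28x^7 + 322x^6 - 1974x^5 + 6965x^4 - 14126x^3 + 15225x^2 - 6728x. The constant term is 0 because L is singular (the all-ones vector lies in its kernel). By the matrix-tree theorem the graph has (1/8) * product of the nonzero eigenvalues = 841 spanning trees.

x^8 - 28x^7 + 322x^6 - 1974x^5 + 6965x^4 - 14126x^3 + 15225x^2 - 6728x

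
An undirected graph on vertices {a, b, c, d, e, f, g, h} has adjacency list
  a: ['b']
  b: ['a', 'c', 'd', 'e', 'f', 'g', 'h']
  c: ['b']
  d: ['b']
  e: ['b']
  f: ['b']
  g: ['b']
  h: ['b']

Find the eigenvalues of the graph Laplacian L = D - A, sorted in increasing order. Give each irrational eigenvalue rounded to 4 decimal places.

[0, 1, 1, 1, 1, 1, 1, 8]

Each diagonal entry of L is the vertex degree and each off-diagonal entry is -1 where an edge is present, 0 otherwise; in the order [a, b, c, d, e, f, g, h] the diagonal is [1, 7, 1, 1, 1, 1, 1, 1]. The multiplicity of 0 as a Laplacian eigenvalue equals the number of connected components. The largest eigenvalue, 8, is at most the vertex count 8.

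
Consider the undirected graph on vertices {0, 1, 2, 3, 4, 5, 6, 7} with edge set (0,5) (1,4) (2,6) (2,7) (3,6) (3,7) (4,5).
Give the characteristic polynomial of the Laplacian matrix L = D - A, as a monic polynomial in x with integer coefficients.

x^8 - 14x^7 + 78x^6 - 220x^5 + 328x^4 - 240x^3 + 64x^2

Reading degrees in the order [0, 1, 2, 3, 4, 5, 6, 7] gives [1, 1, 2, 2, 2, 2, 2, 2]; set D = diag(1, 1, 2, 2, 2, 2, 2, 2) and form L = D - A. Computing det(xI - L) by cofactor expansion (or equivalently via sum-over-permutations) gives x^8 - 14x^7 + 78x^6 - 220x^5 + 328x^4 - 240x^3 + 64x^2. The coefficient of x^7 equals -trace(L) = -14, matching the sum of degrees. The eigenvalues sum to 14, which equals trace(L) = 2|E|.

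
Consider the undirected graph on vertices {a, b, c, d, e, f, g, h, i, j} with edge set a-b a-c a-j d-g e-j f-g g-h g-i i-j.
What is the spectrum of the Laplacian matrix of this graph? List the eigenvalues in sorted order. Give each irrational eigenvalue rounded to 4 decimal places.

[0, 0.1600, 0.5669, 1, 1, 1, 1.5488, 3.0612, 4.5184, 5.1446]

Reading degrees in the order [a, b, c, d, e, f, g, h, i, j] gives [3, 1, 1, 1, 1, 1, 4, 1, 2, 3]; set D = diag(3, 1, 1, 1, 1, 1, 4, 1, 2, 3) and form L = D - A. Since every row of L sums to 0, the all-ones vector is in the kernel and 0 is an eigenvalue. By the matrix-tree theorem the graph has (1/10) * product of the nonzero eigenvalues = 1 spanning tree.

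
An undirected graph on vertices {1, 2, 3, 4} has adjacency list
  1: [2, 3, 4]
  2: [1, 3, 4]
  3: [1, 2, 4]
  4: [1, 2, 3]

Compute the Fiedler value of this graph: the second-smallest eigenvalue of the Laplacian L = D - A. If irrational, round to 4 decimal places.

With the vertex order [1, 2, 3, 4], the degrees are [3, 3, 3, 3], giving D = diag(3, 3, 3, 3) and L = D - A. The smallest Laplacian eigenvalue is always 0. The next one, lambda_2 = 4, measures how hard the graph is to disconnect: larger values mean better connectivity.

4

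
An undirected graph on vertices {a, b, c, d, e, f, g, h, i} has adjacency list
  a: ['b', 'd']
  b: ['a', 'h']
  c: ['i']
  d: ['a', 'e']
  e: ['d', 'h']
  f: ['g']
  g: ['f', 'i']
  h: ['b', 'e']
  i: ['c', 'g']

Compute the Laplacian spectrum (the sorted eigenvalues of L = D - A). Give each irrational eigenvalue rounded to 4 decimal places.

[0, 0, 0.5858, 1.3820, 1.3820, 2, 3.4142, 3.6180, 3.6180]

Each diagonal entry of L is the vertex degree and each off-diagonal entry is -1 where an edge is present, 0 otherwise; in the order [a, b, c, d, e, f, g, h, i] the diagonal is [2, 2, 1, 2, 2, 1, 2, 2, 2]. The multiplicity of 0 as a Laplacian eigenvalue equals the number of connected components. The 2 zero eigenvalues correspond to the 2 connected components.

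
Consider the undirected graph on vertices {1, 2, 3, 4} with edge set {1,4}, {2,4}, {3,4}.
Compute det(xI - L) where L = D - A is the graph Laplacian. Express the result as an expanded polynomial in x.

With the vertex order [1, 2, 3, 4], the degrees are [1, 1, 1, 3], giving D = diag(1, 1, 1, 3) and L = D - A. L has integer entries, so p(x) = det(xI - L) has integer coefficients. Expanding the determinant yields x^4 - 6x^3 + 9x^2 - 4x. The coefficient of x^3 equals -trace(L) = -6, matching the sum of degrees. There is one zero in the spectrum, matching the 1 component. By the matrix-tree theorem the graph has (1/4) * product of the nonzero eigenvalues = 1 spanning tree.

x^4 - 6x^3 + 9x^2 - 4x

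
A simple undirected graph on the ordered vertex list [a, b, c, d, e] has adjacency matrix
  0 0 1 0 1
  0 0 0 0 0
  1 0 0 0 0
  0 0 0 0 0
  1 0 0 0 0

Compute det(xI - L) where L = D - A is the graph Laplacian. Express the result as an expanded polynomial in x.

Each diagonal entry of L is the vertex degree and each off-diagonal entry is -1 where an edge is present, 0 otherwise; in the order [a, b, c, d, e] the diagonal is [2, 0, 1, 0, 1]. Computing det(xI - L) by cofactor expansion (or equivalently via sum-over-permutations) gives x^5 - 4x^4 + 3x^3. Since p(0) = det(-L) = 0, x divides p(x). The eigenvalues sum to 4, which equals trace(L) = 2|E|.

x^5 - 4x^4 + 3x^3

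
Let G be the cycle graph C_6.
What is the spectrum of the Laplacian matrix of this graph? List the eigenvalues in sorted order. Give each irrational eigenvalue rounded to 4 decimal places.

The graph has 6 vertices and degree multiset [2, 2, 2, 2, 2, 2]; D is the diagonal matrix of degrees and L = D - A. The multiplicity of 0 as a Laplacian eigenvalue equals the number of connected components. The single zero eigenvalue shows the graph is connected. By the matrix-tree theorem the graph has (1/6) * product of the nonzero eigenvalues = 6 spanning trees. There is one zero in the spectrum, matching the 1 component.

[0, 1, 1, 3, 3, 4]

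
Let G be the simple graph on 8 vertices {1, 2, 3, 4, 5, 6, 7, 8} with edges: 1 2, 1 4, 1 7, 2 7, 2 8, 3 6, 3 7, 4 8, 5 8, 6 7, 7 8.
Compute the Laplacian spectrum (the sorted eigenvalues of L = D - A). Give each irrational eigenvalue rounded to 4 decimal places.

Each diagonal entry of L is the vertex degree and each off-diagonal entry is -1 where an edge is present, 0 otherwise; in the order [1, 2, 3, 4, 5, 6, 7, 8] the diagonal is [3, 3, 2, 2, 1, 2, 5, 4]. The multiplicity of 0 as a Laplacian eigenvalue equals the number of connected components. The single zero eigenvalue shows the graph is connected. By the matrix-tree theorem the graph has (1/8) * product of the nonzero eigenvalues = 72 spanning trees.

[0, 0.6718, 1.0836, 2.3173, 3, 3.5869, 5.0236, 6.3168]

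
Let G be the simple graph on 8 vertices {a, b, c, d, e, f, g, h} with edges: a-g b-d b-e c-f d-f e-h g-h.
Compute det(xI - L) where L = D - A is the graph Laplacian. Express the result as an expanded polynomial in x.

x^8 - 14x^7 + 78x^6 - 220x^5 + 330x^4 - 252x^3 + 84x^2 - 8x

Each diagonal entry of L is the vertex degree and each off-diagonal entry is -1 where an edge is present, 0 otherwise; in the order [a, b, c, d, e, f, g, h] the diagonal is [1, 2, 1, 2, 2, 2, 2, 2]. L has integer entries, so p(x) = det(xI - L) has integer coefficients. Expanding the determinant yields x^8 - 14x^7 + 78x^6 - 220x^5 + 330x^4 - 252x^3 + 84x^2 - 8x. The coefficient of x^7 equals -trace(L) = -14, matching the sum of degrees.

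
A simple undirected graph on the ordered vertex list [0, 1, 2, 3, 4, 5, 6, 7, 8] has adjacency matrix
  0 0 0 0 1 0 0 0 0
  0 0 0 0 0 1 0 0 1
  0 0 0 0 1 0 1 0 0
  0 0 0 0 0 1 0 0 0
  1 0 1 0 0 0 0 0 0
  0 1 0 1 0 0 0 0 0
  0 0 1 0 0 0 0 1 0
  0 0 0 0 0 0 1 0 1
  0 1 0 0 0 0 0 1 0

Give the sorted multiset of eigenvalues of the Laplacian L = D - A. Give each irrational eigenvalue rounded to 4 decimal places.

With the vertex order [0, 1, 2, 3, 4, 5, 6, 7, 8], the degrees are [1, 2, 2, 1, 2, 2, 2, 2, 2], giving D = diag(1, 2, 2, 1, 2, 2, 2, 2, 2) and L = D - A. L is symmetric positive semidefinite, so every eigenvalue is real and nonnegative.

[0, 0.1206, 0.4679, 1, 1.6527, 2.3473, 3, 3.5321, 3.8794]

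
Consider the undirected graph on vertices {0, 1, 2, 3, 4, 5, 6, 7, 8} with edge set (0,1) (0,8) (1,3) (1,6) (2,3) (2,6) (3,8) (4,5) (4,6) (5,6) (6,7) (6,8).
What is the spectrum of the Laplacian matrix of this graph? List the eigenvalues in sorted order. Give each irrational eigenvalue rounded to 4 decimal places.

Reading degrees in the order [0, 1, 2, 3, 4, 5, 6, 7, 8] gives [2, 3, 2, 3, 2, 2, 6, 1, 3]; set D = diag(2, 3, 2, 3, 2, 2, 6, 1, 3) and form L = D - A. The multiplicity of 0 as a Laplacian eigenvalue equals the number of connected components. The single zero eigenvalue shows the graph is connected. There is one zero in the spectrum, matching the 1 component. The largest eigenvalue, 7.3075, is at most the vertex count 9.

[0, 0.7317, 1, 1.5143, 3, 3, 3, 4.4466, 7.3075]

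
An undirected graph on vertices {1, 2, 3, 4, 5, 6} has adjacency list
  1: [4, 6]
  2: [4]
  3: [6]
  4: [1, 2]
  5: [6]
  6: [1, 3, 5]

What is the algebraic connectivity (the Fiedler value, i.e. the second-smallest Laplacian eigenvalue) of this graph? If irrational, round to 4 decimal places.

Each diagonal entry of L is the vertex degree and each off-diagonal entry is -1 where an edge is present, 0 otherwise; in the order [1, 2, 3, 4, 5, 6] the diagonal is [2, 1, 1, 2, 1, 3]. The smallest Laplacian eigenvalue is always 0. The next one, lambda_2 = 0.3249, measures how hard the graph is to disconnect: larger values mean better connectivity. There is one zero in the spectrum, matching the 1 component.

0.3249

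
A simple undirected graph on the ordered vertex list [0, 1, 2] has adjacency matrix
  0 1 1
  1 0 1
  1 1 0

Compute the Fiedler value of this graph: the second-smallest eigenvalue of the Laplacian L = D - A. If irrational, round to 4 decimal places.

With the vertex order [0, 1, 2], the degrees are [2, 2, 2], giving D = diag(2, 2, 2) and L = D - A. The smallest Laplacian eigenvalue is always 0. The next one, lambda_2 = 3, measures how hard the graph is to disconnect: larger values mean better connectivity.

3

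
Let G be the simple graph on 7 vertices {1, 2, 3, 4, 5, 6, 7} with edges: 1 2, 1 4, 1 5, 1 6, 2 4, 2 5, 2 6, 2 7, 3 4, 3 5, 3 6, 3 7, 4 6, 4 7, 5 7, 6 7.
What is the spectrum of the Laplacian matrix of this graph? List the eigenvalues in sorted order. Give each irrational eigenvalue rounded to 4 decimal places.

With the vertex order [1, 2, 3, 4, 5, 6, 7], the degrees are [4, 5, 4, 5, 4, 5, 5], giving D = diag(4, 5, 4, 5, 4, 5, 5) and L = D - A. The multiplicity of 0 as a Laplacian eigenvalue equals the number of connected components. The single zero eigenvalue shows the graph is connected. By the matrix-tree theorem the graph has (1/7) * product of the nonzero eigenvalues = 2760 spanning trees. There is one zero in the spectrum, matching the 1 component.

[0, 3.5858, 4, 5, 6, 6.4142, 7]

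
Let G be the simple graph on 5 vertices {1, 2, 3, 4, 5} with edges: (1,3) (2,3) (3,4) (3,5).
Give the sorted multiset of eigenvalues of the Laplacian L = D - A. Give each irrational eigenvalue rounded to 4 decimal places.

[0, 1, 1, 1, 5]

Each diagonal entry of L is the vertex degree and each off-diagonal entry is -1 where an edge is present, 0 otherwise; in the order [1, 2, 3, 4, 5] the diagonal is [1, 1, 4, 1, 1]. Diagonalising L (or applying a numerical eigensolver to the 5x5 matrix) gives the spectrum above. The single zero eigenvalue shows the graph is connected. The largest eigenvalue, 5, is at most the vertex count 5. By the matrix-tree theorem the graph has (1/5) * product of the nonzero eigenvalues = 1 spanning tree.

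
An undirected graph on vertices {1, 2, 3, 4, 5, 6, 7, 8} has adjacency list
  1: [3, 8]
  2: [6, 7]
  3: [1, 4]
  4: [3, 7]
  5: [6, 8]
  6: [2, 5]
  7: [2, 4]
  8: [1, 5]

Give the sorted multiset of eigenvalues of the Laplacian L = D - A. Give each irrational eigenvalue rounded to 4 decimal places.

[0, 0.5858, 0.5858, 2, 2, 3.4142, 3.4142, 4]

Each diagonal entry of L is the vertex degree and each off-diagonal entry is -1 where an edge is present, 0 otherwise; in the order [1, 2, 3, 4, 5, 6, 7, 8] the diagonal is [2, 2, 2, 2, 2, 2, 2, 2]. Since every row of L sums to 0, the all-ones vector is in the kernel and 0 is an eigenvalue. The largest eigenvalue, 4, is at most the vertex count 8. By the matrix-tree theorem the graph has (1/8) * product of the nonzero eigenvalues = 8 spanning trees.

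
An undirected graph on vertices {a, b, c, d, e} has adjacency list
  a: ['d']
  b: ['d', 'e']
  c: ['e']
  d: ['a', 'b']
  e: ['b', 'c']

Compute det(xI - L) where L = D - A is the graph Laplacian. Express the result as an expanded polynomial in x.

x^5 - 8x^4 + 21x^3 - 20x^2 + 5x

Reading degrees in the order [a, b, c, d, e] gives [1, 2, 1, 2, 2]; set D = diag(1, 2, 1, 2, 2) and form L = D - A. Computing det(xI - L) by cofactor expansion (or equivalently via sum-over-permutations) gives x^5 - 8x^4 + 21x^3 - 20x^2 + 5x. The coefficient of x^4 equals -trace(L) = -8, matching the sum of degrees. The largest eigenvalue, 3.6180, is at most the vertex count 5.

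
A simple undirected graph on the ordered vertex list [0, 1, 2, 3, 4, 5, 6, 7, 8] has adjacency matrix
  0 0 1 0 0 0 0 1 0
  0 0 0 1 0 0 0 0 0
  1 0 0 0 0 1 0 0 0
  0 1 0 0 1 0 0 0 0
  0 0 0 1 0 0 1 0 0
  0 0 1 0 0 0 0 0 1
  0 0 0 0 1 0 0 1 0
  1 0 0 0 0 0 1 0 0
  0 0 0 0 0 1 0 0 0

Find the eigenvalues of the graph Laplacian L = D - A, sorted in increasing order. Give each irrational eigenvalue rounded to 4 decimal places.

Reading degrees in the order [0, 1, 2, 3, 4, 5, 6, 7, 8] gives [2, 1, 2, 2, 2, 2, 2, 2, 1]; set D = diag(2, 1, 2, 2, 2, 2, 2, 2, 1) and form L = D - A. Since every row of L sums to 0, the all-ones vector is in the kernel and 0 is an eigenvalue. There is one zero in the spectrum, matching the 1 component. The eigenvalues sum to 16, which equals trace(L) = 2|E|.

[0, 0.1206, 0.4679, 1, 1.6527, 2.3473, 3, 3.5321, 3.8794]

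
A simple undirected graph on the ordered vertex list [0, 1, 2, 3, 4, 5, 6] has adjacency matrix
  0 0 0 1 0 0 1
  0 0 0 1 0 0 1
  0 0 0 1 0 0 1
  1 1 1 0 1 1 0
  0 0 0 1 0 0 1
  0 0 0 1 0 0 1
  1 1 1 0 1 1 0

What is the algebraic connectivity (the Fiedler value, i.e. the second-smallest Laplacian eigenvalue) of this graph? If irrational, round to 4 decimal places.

2

Each diagonal entry of L is the vertex degree and each off-diagonal entry is -1 where an edge is present, 0 otherwise; in the order [0, 1, 2, 3, 4, 5, 6] the diagonal is [2, 2, 2, 5, 2, 2, 5]. The smallest Laplacian eigenvalue is always 0. The next one, lambda_2 = 2, measures how hard the graph is to disconnect: larger values mean better connectivity. The largest eigenvalue, 7, is at most the vertex count 7.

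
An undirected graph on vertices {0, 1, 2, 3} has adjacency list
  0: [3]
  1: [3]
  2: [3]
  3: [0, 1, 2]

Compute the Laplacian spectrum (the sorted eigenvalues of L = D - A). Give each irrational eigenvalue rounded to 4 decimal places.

With the vertex order [0, 1, 2, 3], the degrees are [1, 1, 1, 3], giving D = diag(1, 1, 1, 3) and L = D - A. The multiplicity of 0 as a Laplacian eigenvalue equals the number of connected components. The single zero eigenvalue shows the graph is connected.

[0, 1, 1, 4]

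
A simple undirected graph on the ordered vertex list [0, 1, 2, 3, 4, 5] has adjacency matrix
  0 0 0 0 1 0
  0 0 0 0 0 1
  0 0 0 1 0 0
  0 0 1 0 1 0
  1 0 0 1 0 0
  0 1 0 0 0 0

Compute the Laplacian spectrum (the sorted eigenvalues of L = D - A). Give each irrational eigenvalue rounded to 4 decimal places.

Reading degrees in the order [0, 1, 2, 3, 4, 5] gives [1, 1, 1, 2, 2, 1]; set D = diag(1, 1, 1, 2, 2, 1) and form L = D - A. L is symmetric positive semidefinite, so every eigenvalue is real and nonnegative. The 2 zero eigenvalues correspond to the 2 connected components.

[0, 0, 0.5858, 2, 2, 3.4142]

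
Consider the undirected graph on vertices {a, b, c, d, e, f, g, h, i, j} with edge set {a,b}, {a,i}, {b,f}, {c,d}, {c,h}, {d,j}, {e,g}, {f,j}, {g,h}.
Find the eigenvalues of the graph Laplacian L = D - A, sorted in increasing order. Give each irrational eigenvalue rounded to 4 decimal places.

[0, 0.0979, 0.3820, 0.8244, 1.3820, 2, 2.6180, 3.1756, 3.6180, 3.9021]

With the vertex order [a, b, c, d, e, f, g, h, i, j], the degrees are [2, 2, 2, 2, 1, 2, 2, 2, 1, 2], giving D = diag(2, 2, 2, 2, 1, 2, 2, 2, 1, 2) and L = D - A. L is symmetric positive semidefinite, so every eigenvalue is real and nonnegative. The single zero eigenvalue shows the graph is connected. There is one zero in the spectrum, matching the 1 component. By the matrix-tree theorem the graph has (1/10) * product of the nonzero eigenvalues = 1 spanning tree.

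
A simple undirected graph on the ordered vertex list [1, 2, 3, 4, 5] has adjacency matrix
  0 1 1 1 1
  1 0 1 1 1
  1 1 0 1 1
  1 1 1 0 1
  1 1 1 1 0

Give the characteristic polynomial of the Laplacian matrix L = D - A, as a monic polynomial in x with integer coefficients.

With the vertex order [1, 2, 3, 4, 5], the degrees are [4, 4, 4, 4, 4], giving D = diag(4, 4, 4, 4, 4) and L = D - A. The eigenvalues of L are [0, 5, 5, 5, 5]; the characteristic polynomial is the product of (x - lambda_i), which multiplies out to x^5 - 20x^4 + 150x^3 - 500x^2 + 625x. The coefficient of x^4 equals -trace(L) = -20, matching the sum of degrees.

x^5 - 20x^4 + 150x^3 - 500x^2 + 625x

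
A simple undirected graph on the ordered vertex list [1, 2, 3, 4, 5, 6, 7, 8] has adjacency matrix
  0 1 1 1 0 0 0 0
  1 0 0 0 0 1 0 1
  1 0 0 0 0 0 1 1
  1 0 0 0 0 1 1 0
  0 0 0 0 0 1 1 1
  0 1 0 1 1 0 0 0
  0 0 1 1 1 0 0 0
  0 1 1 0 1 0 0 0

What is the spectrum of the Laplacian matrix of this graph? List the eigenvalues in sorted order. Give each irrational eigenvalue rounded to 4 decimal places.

[0, 2, 2, 2, 4, 4, 4, 6]

With the vertex order [1, 2, 3, 4, 5, 6, 7, 8], the degrees are [3, 3, 3, 3, 3, 3, 3, 3], giving D = diag(3, 3, 3, 3, 3, 3, 3, 3) and L = D - A. L is symmetric positive semidefinite, so every eigenvalue is real and nonnegative. There is one zero in the spectrum, matching the 1 component.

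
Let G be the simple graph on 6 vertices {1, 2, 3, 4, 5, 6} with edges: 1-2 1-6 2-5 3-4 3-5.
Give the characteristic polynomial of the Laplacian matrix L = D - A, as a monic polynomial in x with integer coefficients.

x^6 - 10x^5 + 36x^4 - 56x^3 + 35x^2 - 6x

Reading degrees in the order [1, 2, 3, 4, 5, 6] gives [2, 2, 2, 1, 2, 1]; set D = diag(2, 2, 2, 1, 2, 1) and form L = D - A. L has integer entries, so p(x) = det(xI - L) has integer coefficients. Expanding the determinant yields x^6 - 10x^5 + 36x^4 - 56x^3 + 35x^2 - 6x. Since p(0) = det(-L) = 0, x divides p(x). There is one zero in the spectrum, matching the 1 component. The largest eigenvalue, 3.7321, is at most the vertex count 6.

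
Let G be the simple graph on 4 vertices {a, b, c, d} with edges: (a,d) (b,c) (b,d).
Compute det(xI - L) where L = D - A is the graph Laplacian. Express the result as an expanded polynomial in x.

x^4 - 6x^3 + 10x^2 - 4x

Reading degrees in the order [a, b, c, d] gives [1, 2, 1, 2]; set D = diag(1, 2, 1, 2) and form L = D - A. L has integer entries, so p(x) = det(xI - L) has integer coefficients. Expanding the determinant yields x^4 - 6x^3 + 10x^2 - 4x. The constant term is 0 because L is singular (the all-ones vector lies in its kernel). By the matrix-tree theorem the graph has (1/4) * product of the nonzero eigenvalues = 1 spanning tree.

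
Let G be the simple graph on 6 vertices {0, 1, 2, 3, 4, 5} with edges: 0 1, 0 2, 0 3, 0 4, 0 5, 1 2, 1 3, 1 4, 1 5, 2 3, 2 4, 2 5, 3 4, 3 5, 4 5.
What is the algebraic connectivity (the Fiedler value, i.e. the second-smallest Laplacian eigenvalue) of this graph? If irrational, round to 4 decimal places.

With the vertex order [0, 1, 2, 3, 4, 5], the degrees are [5, 5, 5, 5, 5, 5], giving D = diag(5, 5, 5, 5, 5, 5) and L = D - A. The smallest Laplacian eigenvalue is always 0. The next one, lambda_2 = 6, measures how hard the graph is to disconnect: larger values mean better connectivity. There is one zero in the spectrum, matching the 1 component.

6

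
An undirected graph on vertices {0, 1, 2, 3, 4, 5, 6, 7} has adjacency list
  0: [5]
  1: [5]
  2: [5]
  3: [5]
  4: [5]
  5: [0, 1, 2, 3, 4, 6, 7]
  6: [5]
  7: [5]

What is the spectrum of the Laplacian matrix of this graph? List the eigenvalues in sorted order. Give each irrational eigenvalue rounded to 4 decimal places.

Reading degrees in the order [0, 1, 2, 3, 4, 5, 6, 7] gives [1, 1, 1, 1, 1, 7, 1, 1]; set D = diag(1, 1, 1, 1, 1, 7, 1, 1) and form L = D - A. The multiplicity of 0 as a Laplacian eigenvalue equals the number of connected components. The largest eigenvalue, 8, is at most the vertex count 8.

[0, 1, 1, 1, 1, 1, 1, 8]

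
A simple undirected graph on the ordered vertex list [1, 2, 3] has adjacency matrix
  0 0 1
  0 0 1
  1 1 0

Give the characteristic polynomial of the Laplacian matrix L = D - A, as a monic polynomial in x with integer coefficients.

x^3 - 4x^2 + 3x

Reading degrees in the order [1, 2, 3] gives [1, 1, 2]; set D = diag(1, 1, 2) and form L = D - A. Computing det(xI - L) by cofactor expansion (or equivalently via sum-over-permutations) gives x^3 - 4x^2 + 3x. The constant term is 0 because L is singular (the all-ones vector lies in its kernel).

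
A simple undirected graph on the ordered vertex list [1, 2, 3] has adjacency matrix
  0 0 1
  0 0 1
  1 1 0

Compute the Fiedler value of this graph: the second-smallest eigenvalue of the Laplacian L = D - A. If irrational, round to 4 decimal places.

With the vertex order [1, 2, 3], the degrees are [1, 1, 2], giving D = diag(1, 1, 2) and L = D - A. The sorted Laplacian eigenvalues are [0, 1, 3]; the algebraic connectivity is the second entry, 1.

1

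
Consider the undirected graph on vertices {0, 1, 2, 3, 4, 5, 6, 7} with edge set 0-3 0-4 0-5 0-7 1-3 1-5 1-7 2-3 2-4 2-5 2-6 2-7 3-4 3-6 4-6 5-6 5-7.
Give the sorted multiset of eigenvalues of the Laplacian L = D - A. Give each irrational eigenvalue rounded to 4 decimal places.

With the vertex order [0, 1, 2, 3, 4, 5, 6, 7], the degrees are [4, 3, 5, 5, 4, 5, 4, 4], giving D = diag(4, 3, 5, 5, 4, 5, 4, 4) and L = D - A. Since every row of L sums to 0, the all-ones vector is in the kernel and 0 is an eigenvalue. The eigenvalues sum to 34, which equals trace(L) = 2|E|. There is one zero in the spectrum, matching the 1 component.

[0, 2.3895, 3.5601, 4, 5, 5.6708, 6, 7.3795]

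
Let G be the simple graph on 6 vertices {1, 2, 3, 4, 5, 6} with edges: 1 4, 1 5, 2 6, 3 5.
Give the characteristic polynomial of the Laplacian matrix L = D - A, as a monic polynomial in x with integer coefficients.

x^6 - 8x^5 + 22x^4 - 24x^3 + 8x^2

With the vertex order [1, 2, 3, 4, 5, 6], the degrees are [2, 1, 1, 1, 2, 1], giving D = diag(2, 1, 1, 1, 2, 1) and L = D - A. L has integer entries, so p(x) = det(xI - L) has integer coefficients. Expanding the determinant yields x^6 - 8x^5 + 22x^4 - 24x^3 + 8x^2. The constant term is 0 because L is singular (the all-ones vector lies in its kernel). There are 2 zeros in the spectrum, matching the 2 components.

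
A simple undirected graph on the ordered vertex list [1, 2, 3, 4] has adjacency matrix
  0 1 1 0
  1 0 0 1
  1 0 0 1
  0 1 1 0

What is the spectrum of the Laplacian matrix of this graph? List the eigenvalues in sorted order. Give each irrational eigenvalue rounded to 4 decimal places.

[0, 2, 2, 4]

Reading degrees in the order [1, 2, 3, 4] gives [2, 2, 2, 2]; set D = diag(2, 2, 2, 2) and form L = D - A. Since every row of L sums to 0, the all-ones vector is in the kernel and 0 is an eigenvalue. The largest eigenvalue, 4, is at most the vertex count 4.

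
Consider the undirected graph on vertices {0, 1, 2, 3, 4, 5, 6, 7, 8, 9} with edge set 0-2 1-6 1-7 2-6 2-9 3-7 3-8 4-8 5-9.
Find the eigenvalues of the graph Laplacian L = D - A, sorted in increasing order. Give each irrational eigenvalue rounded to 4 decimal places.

Reading degrees in the order [0, 1, 2, 3, 4, 5, 6, 7, 8, 9] gives [1, 2, 3, 2, 1, 1, 2, 2, 2, 2]; set D = diag(1, 2, 3, 2, 1, 1, 2, 2, 2, 2) and form L = D - A. Diagonalising L (or applying a numerical eigensolver to the 10x10 matrix) gives the spectrum above. The single zero eigenvalue shows the graph is connected. The eigenvalues sum to 18, which equals trace(L) = 2|E|.

[0, 0.1100, 0.4616, 0.6697, 1.2415, 2, 2.4010, 3.0579, 3.7120, 4.3463]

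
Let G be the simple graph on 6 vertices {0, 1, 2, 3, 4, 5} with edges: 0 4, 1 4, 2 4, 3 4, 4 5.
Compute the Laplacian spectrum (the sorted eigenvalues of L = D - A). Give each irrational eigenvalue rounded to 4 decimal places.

[0, 1, 1, 1, 1, 6]

Reading degrees in the order [0, 1, 2, 3, 4, 5] gives [1, 1, 1, 1, 5, 1]; set D = diag(1, 1, 1, 1, 5, 1) and form L = D - A. Since every row of L sums to 0, the all-ones vector is in the kernel and 0 is an eigenvalue. There is one zero in the spectrum, matching the 1 component. By the matrix-tree theorem the graph has (1/6) * product of the nonzero eigenvalues = 1 spanning tree.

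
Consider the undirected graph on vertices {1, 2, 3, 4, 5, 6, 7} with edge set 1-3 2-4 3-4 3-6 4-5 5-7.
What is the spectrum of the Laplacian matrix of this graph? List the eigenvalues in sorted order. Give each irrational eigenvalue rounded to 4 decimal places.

With the vertex order [1, 2, 3, 4, 5, 6, 7], the degrees are [1, 1, 3, 3, 2, 1, 1], giving D = diag(1, 1, 3, 3, 2, 1, 1) and L = D - A. The multiplicity of 0 as a Laplacian eigenvalue equals the number of connected components. The single zero eigenvalue shows the graph is connected.

[0, 0.3217, 0.6802, 1, 2.1397, 3.2297, 4.6287]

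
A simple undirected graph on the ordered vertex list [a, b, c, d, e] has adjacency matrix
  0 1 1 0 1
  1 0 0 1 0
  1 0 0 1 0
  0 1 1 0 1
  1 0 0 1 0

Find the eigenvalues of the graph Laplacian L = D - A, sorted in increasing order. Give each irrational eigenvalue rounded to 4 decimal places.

Each diagonal entry of L is the vertex degree and each off-diagonal entry is -1 where an edge is present, 0 otherwise; in the order [a, b, c, d, e] the diagonal is [3, 2, 2, 3, 2]. L is symmetric positive semidefinite, so every eigenvalue is real and nonnegative. The single zero eigenvalue shows the graph is connected.

[0, 2, 2, 3, 5]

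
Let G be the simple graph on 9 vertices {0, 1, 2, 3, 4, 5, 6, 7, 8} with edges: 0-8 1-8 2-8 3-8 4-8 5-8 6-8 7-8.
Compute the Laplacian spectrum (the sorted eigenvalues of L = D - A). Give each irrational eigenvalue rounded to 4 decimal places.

[0, 1, 1, 1, 1, 1, 1, 1, 9]

Reading degrees in the order [0, 1, 2, 3, 4, 5, 6, 7, 8] gives [1, 1, 1, 1, 1, 1, 1, 1, 8]; set D = diag(1, 1, 1, 1, 1, 1, 1, 1, 8) and form L = D - A. L is symmetric positive semidefinite, so every eigenvalue is real and nonnegative. By the matrix-tree theorem the graph has (1/9) * product of the nonzero eigenvalues = 1 spanning tree.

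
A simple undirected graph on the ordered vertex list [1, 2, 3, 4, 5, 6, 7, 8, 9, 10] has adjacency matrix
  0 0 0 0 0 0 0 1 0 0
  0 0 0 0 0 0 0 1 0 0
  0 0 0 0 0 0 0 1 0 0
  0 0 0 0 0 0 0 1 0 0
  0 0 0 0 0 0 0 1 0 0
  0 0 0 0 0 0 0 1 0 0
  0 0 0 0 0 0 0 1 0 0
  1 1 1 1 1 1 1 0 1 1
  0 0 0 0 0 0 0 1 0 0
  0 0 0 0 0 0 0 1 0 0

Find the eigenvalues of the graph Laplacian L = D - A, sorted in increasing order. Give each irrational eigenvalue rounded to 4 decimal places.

Reading degrees in the order [1, 2, 3, 4, 5, 6, 7, 8, 9, 10] gives [1, 1, 1, 1, 1, 1, 1, 9, 1, 1]; set D = diag(1, 1, 1, 1, 1, 1, 1, 9, 1, 1) and form L = D - A. Since every row of L sums to 0, the all-ones vector is in the kernel and 0 is an eigenvalue. The single zero eigenvalue shows the graph is connected.

[0, 1, 1, 1, 1, 1, 1, 1, 1, 10]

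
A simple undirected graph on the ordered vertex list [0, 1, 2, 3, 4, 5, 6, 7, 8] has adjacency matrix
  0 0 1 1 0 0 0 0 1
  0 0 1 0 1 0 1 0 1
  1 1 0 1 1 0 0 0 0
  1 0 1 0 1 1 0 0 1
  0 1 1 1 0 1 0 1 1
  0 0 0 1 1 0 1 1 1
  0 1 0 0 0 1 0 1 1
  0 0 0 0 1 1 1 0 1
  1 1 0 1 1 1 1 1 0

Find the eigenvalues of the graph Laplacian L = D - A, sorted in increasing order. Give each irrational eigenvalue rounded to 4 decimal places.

[0, 2.1103, 3.3678, 4.1062, 4.9493, 5.4138, 6.5118, 7.3355, 8.2051]

With the vertex order [0, 1, 2, 3, 4, 5, 6, 7, 8], the degrees are [3, 4, 4, 5, 6, 5, 4, 4, 7], giving D = diag(3, 4, 4, 5, 6, 5, 4, 4, 7) and L = D - A. Since every row of L sums to 0, the all-ones vector is in the kernel and 0 is an eigenvalue. By the matrix-tree theorem the graph has (1/9) * product of the nonzero eigenvalues = 34054 spanning trees. The eigenvalues sum to 42, which equals trace(L) = 2|E|.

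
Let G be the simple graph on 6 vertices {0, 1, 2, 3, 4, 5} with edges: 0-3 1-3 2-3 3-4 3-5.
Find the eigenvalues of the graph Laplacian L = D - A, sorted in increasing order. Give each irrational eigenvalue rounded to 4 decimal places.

Reading degrees in the order [0, 1, 2, 3, 4, 5] gives [1, 1, 1, 5, 1, 1]; set D = diag(1, 1, 1, 5, 1, 1) and form L = D - A. The multiplicity of 0 as a Laplacian eigenvalue equals the number of connected components. The single zero eigenvalue shows the graph is connected. There is one zero in the spectrum, matching the 1 component.

[0, 1, 1, 1, 1, 6]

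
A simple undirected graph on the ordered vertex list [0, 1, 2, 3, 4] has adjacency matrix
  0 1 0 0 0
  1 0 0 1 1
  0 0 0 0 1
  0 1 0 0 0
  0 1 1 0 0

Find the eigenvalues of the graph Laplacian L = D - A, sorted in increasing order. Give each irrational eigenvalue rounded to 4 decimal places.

Each diagonal entry of L is the vertex degree and each off-diagonal entry is -1 where an edge is present, 0 otherwise; in the order [0, 1, 2, 3, 4] the diagonal is [1, 3, 1, 1, 2]. Diagonalising L (or applying a numerical eigensolver to the 5x5 matrix) gives the spectrum above. The single zero eigenvalue shows the graph is connected. By the matrix-tree theorem the graph has (1/5) * product of the nonzero eigenvalues = 1 spanning tree. The eigenvalues sum to 8, which equals trace(L) = 2|E|.

[0, 0.5188, 1, 2.3111, 4.1701]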